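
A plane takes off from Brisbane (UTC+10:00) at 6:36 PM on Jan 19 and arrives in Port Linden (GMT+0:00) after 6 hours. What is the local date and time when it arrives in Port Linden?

Port Linden is 10:00 behind Brisbane.
After 6 hours it is 12:36 AM (Jan 20) in Brisbane.
Shift by the zone difference: 12:36 AM − 10:00 = 2:36 PM on Jan 19 in Port Linden.

2:36 PM on Jan 19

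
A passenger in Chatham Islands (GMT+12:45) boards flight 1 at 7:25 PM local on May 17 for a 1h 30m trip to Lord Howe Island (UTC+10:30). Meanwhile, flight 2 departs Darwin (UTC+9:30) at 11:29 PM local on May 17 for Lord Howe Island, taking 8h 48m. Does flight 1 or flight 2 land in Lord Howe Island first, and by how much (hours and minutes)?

Flight 1 in UTC: 7:25 PM − 12:45 = 6:40 AM on May 17.
+1 hour and 30 minutes → arrive 8:10 AM UTC on May 17.
Flight 2 in UTC: 11:29 PM − 9:30 = 1:59 PM on May 17.
+8 hours and 48 minutes → arrive 10:47 PM UTC on May 17.
Flight 1 lands earlier by 14 hours 37 minutes.

the first, by 14 hours 37 minutes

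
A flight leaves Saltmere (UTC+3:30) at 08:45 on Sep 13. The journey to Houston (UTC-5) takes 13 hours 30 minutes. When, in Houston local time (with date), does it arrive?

13:45 on Sep 13

Convert departure to UTC: 08:45 − 3:30 = 05:15 UTC on Sep 13.
Add 13 hours 30 minutes travel time → 18:45 UTC.
Houston is UTC−5:00, so local arrival = 18:45 − 5:00 = 13:45 on Sep 13.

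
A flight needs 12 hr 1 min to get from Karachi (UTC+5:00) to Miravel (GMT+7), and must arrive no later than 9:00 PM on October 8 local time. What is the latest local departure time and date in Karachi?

6:59 AM on Oct 8

Target arrival in UTC: 9:00 PM − 7:00 = 2:00 PM on Oct 8.
Subtract 12 hours and 1 minute → departure 1:59 AM UTC on Oct 8.
Karachi is UTC+5:00: 1:59 AM + 5:00 = 6:59 AM on Oct 8.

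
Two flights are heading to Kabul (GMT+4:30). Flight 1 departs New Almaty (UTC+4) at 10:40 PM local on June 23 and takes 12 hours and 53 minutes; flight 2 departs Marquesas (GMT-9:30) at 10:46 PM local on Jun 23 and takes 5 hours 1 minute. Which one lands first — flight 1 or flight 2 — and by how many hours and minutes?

the first, by 5 hours 44 minutes

Flight 1 in UTC: 10:40 PM − 4:00 = 6:40 PM on Jun 23.
+12 hours and 53 minutes → arrive 7:33 AM UTC on Jun 24.
Flight 2 in UTC: 10:46 PM + 9:30 = 8:16 AM on Jun 24.
+5 hours and 1 minute → arrive 1:17 PM UTC on Jun 24.
Flight 1 lands earlier by 5 hours 44 minutes.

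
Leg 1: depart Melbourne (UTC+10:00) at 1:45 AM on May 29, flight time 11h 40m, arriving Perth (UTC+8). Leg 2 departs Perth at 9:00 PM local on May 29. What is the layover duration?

Convert departure to UTC: 1:45 AM − 10:00 = 3:45 PM UTC on May 28.
Add 11 hours and 40 minutes flight time → 3:25 AM UTC (May 29).
Perth is UTC+8:00, so local arrival = 3:25 AM + 8:00 = 11:25 AM on May 29.
Layover = 9:00 PM − 11:25 AM = 9 hours 35 minutes.

9 hours 35 minutes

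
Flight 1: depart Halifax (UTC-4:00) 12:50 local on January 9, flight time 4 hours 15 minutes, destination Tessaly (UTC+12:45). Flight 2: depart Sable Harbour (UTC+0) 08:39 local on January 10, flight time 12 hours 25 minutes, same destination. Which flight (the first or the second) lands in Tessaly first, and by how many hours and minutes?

the first, by 23 hours 59 minutes

Flight 1 in UTC: 12:50 + 4:00 = 16:50 on Jan 9.
+4 hours 15 minutes → arrive 21:05 UTC on Jan 9.
Flight 2 departs at 08:39 UTC (Jan 10).
+12 hours 25 minutes → arrive 21:04 UTC on Jan 10.
Flight 1 lands earlier by 23 hours 59 minutes.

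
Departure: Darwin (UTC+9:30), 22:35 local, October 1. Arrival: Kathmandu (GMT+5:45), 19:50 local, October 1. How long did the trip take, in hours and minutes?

1 hour

Departure in UTC: 22:35 − 9:30 = 13:05 on Oct 1.
Arrival in UTC: 19:50 − 5:45 = 14:05 on Oct 1.
Elapsed = 14:05 − 13:05 = 1 hour.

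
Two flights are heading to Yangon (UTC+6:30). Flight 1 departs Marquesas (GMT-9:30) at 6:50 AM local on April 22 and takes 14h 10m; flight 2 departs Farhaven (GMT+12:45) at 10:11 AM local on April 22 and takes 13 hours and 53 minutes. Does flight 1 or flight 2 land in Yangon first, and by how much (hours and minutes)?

Flight 1 in UTC: 6:50 AM + 9:30 = 4:20 PM on Apr 22.
+14 hours and 10 minutes → arrive 6:30 AM UTC on Apr 23.
Flight 2 in UTC: 10:11 AM − 12:45 = 9:26 PM on Apr 21.
+13 hours 53 minutes → arrive 11:19 AM UTC on Apr 22.
Flight 2 lands earlier by 19 hours 11 minutes.

the second, by 19 hours 11 minutes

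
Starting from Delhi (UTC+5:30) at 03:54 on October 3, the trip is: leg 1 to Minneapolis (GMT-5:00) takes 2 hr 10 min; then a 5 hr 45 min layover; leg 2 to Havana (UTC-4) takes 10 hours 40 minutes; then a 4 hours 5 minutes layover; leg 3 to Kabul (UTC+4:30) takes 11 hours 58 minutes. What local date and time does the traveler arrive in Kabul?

Convert departure to UTC: 03:54 − 5:30 = 22:24 UTC on Oct 2.
Add 2 hours and 10 minutes leg 1 → 00:34 UTC (Oct 3).
Add 5 hours and 45 minutes layover in Minneapolis → 06:19 UTC.
Add 10 hours 40 minutes leg 2 → 16:59 UTC.
Add 4 hours 5 minutes layover in Havana → 21:04 UTC.
Add 11 hours 58 minutes leg 3 → 09:02 UTC (Oct 4).
Kabul is UTC+4:30, so local arrival = 09:02 + 4:30 = 13:32 on Oct 4.

13:32 on Oct 4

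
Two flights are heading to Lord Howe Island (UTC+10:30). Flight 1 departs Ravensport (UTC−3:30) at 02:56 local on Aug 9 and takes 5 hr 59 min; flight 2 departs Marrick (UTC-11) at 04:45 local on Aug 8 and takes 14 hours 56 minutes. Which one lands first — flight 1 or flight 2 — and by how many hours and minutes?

Flight 1 in UTC: 02:56 + 3:30 = 06:26 on Aug 9.
+5 hours 59 minutes → arrive 12:25 UTC on Aug 9.
Flight 2 in UTC: 04:45 + 11:00 = 15:45 on Aug 8.
+14 hours and 56 minutes → arrive 06:41 UTC on Aug 9.
Flight 2 lands earlier by 5 hours 44 minutes.

the second, by 5 hours 44 minutes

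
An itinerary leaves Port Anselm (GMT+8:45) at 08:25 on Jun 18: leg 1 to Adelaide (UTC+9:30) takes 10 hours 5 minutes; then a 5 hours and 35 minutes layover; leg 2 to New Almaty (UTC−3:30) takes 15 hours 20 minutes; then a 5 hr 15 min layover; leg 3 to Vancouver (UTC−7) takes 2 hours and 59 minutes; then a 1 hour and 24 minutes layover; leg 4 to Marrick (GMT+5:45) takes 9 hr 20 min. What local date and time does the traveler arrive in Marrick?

Convert departure to UTC: 08:25 − 8:45 = 23:40 UTC on Jun 17.
Add 10 hours 5 minutes leg 1 → 09:45 UTC (Jun 18).
Add 5 hours 35 minutes layover in Adelaide → 15:20 UTC.
Add 15 hours 20 minutes leg 2 → 06:40 UTC (Jun 19).
Add 5 hours and 15 minutes layover in New Almaty → 11:55 UTC.
Add 2 hours 59 minutes leg 3 → 14:54 UTC.
Add 1 hour and 24 minutes layover in Vancouver → 16:18 UTC.
Add 9 hours and 20 minutes leg 4 → 01:38 UTC (Jun 20).
Marrick is UTC+5:45, so local arrival = 01:38 + 5:45 = 07:23 on Jun 20.

07:23 on June 20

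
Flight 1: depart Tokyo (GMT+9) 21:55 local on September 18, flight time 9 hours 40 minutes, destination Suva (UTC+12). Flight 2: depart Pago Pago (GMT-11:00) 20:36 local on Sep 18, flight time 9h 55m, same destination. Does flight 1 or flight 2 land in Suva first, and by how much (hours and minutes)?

the first, by 18 hours 56 minutes

Flight 1 in UTC: 21:55 − 9:00 = 12:55 on Sep 18.
+9 hours 40 minutes → arrive 22:35 UTC on Sep 18.
Flight 2 in UTC: 20:36 + 11:00 = 07:36 on Sep 19.
+9 hours 55 minutes → arrive 17:31 UTC on Sep 19.
Flight 1 lands earlier by 18 hours 56 minutes.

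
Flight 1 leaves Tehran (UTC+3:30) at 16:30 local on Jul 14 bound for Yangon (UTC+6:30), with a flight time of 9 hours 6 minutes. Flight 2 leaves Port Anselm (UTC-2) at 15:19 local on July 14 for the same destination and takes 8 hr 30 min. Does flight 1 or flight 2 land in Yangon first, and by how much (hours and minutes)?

Flight 1 in UTC: 16:30 − 3:30 = 13:00 on Jul 14.
+9 hours 6 minutes → arrive 22:06 UTC on Jul 14.
Flight 2 in UTC: 15:19 + 2:00 = 17:19 on Jul 14.
+8 hours and 30 minutes → arrive 01:49 UTC on Jul 15.
Flight 1 lands earlier by 3 hours 43 minutes.

the first, by 3 hours 43 minutes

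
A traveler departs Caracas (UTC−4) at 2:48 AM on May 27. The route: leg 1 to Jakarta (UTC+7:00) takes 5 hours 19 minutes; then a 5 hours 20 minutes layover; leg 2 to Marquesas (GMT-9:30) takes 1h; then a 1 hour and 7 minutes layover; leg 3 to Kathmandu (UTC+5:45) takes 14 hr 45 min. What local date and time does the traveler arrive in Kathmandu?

Convert departure to UTC: 2:48 AM + 4:00 = 6:48 AM UTC on May 27.
Add 5 hours and 19 minutes leg 1 → 12:07 PM UTC.
Add 5 hours and 20 minutes layover in Jakarta → 5:27 PM UTC.
Add 1 hour leg 2 → 6:27 PM UTC.
Add 1 hour and 7 minutes layover in Marquesas → 7:34 PM UTC.
Add 14 hours 45 minutes leg 3 → 10:19 AM UTC (May 28).
Kathmandu is UTC+5:45, so local arrival = 10:19 AM + 5:45 = 4:04 PM on May 28.

4:04 PM on May 28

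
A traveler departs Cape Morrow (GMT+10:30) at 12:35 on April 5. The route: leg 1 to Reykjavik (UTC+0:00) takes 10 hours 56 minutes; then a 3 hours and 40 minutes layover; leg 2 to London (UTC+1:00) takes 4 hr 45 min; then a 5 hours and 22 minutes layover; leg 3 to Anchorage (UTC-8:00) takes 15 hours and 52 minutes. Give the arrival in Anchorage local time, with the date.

Convert departure to UTC: 12:35 − 10:30 = 02:05 UTC on Apr 5.
Add 10 hours 56 minutes leg 1 → 13:01 UTC.
Add 3 hours and 40 minutes layover in Reykjavik → 16:41 UTC.
Add 4 hours 45 minutes leg 2 → 21:26 UTC.
Add 5 hours 22 minutes layover in London → 02:48 UTC (Apr 6).
Add 15 hours 52 minutes leg 3 → 18:40 UTC.
Anchorage is UTC−8:00, so local arrival = 18:40 − 8:00 = 10:40 on Apr 6.

10:40 on April 6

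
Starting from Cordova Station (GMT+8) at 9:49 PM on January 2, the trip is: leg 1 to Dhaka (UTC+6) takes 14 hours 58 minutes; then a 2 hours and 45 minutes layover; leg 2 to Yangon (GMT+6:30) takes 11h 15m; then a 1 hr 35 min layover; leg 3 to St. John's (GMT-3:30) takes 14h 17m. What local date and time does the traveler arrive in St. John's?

7:09 AM on January 4

Convert departure to UTC: 9:49 PM − 8:00 = 1:49 PM UTC on Jan 2.
Add 14 hours 58 minutes leg 1 → 4:47 AM UTC (Jan 3).
Add 2 hours and 45 minutes layover in Dhaka → 7:32 AM UTC.
Add 11 hours and 15 minutes leg 2 → 6:47 PM UTC.
Add 1 hour and 35 minutes layover in Yangon → 8:22 PM UTC.
Add 14 hours and 17 minutes leg 3 → 10:39 AM UTC (Jan 4).
St. John's is UTC−3:30, so local arrival = 10:39 AM − 3:30 = 7:09 AM on Jan 4.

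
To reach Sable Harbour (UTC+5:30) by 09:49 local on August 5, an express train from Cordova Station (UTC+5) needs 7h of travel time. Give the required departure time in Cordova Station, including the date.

02:19 on Aug 5

Target arrival in UTC: 09:49 − 5:30 = 04:19 on Aug 5.
Subtract 7 hours → departure 21:19 UTC on Aug 4.
Cordova Station is UTC+5:00: 21:19 + 5:00 = 02:19 on Aug 5.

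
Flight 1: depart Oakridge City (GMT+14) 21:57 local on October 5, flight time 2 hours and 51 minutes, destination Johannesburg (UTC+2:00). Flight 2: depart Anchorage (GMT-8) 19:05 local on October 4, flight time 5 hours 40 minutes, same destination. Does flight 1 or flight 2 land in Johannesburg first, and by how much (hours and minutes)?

Flight 1 in UTC: 21:57 − 14:00 = 07:57 on Oct 5.
+2 hours and 51 minutes → arrive 10:48 UTC on Oct 5.
Flight 2 in UTC: 19:05 + 8:00 = 03:05 on Oct 5.
+5 hours 40 minutes → arrive 08:45 UTC on Oct 5.
Flight 2 lands earlier by 2 hours 3 minutes.

the second, by 2 hours 3 minutes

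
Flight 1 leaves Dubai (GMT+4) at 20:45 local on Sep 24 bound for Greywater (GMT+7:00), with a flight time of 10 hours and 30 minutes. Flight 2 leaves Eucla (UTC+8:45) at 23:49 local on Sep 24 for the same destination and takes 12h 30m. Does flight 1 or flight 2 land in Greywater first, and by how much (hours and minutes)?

Flight 1 in UTC: 20:45 − 4:00 = 16:45 on Sep 24.
+10 hours and 30 minutes → arrive 03:15 UTC on Sep 25.
Flight 2 in UTC: 23:49 − 8:45 = 15:04 on Sep 24.
+12 hours and 30 minutes → arrive 03:34 UTC on Sep 25.
Flight 1 lands earlier by 19 minutes.

the first, by 19 minutes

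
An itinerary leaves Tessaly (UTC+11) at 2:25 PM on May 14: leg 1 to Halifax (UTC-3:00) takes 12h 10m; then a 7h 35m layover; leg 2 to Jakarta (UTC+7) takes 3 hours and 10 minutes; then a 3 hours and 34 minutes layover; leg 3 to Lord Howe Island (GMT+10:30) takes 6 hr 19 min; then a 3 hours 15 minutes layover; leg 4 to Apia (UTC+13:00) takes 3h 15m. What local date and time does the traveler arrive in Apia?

7:43 AM on May 16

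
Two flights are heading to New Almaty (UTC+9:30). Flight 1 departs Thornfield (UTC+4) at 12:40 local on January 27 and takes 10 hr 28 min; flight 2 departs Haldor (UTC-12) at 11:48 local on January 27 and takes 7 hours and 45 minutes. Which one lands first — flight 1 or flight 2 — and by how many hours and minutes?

the first, by 12 hours 25 minutes

Flight 1 in UTC: 12:40 − 4:00 = 08:40 on Jan 27.
+10 hours 28 minutes → arrive 19:08 UTC on Jan 27.
Flight 2 in UTC: 11:48 + 12:00 = 23:48 on Jan 27.
+7 hours 45 minutes → arrive 07:33 UTC on Jan 28.
Flight 1 lands earlier by 12 hours 25 minutes.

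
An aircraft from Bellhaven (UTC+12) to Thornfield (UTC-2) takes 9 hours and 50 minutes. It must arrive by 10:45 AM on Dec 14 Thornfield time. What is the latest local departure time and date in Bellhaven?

2:55 PM on Dec 14

Target arrival in UTC: 10:45 AM + 2:00 = 12:45 PM on Dec 14.
Subtract 9 hours 50 minutes → departure 2:55 AM UTC on Dec 14.
Bellhaven is UTC+12:00: 2:55 AM + 12:00 = 2:55 PM on Dec 14.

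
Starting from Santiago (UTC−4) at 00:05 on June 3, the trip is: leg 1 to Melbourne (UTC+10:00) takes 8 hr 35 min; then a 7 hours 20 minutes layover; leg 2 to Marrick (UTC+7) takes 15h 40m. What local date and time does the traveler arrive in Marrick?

Convert departure to UTC: 00:05 + 4:00 = 04:05 UTC on Jun 3.
Add 8 hours and 35 minutes leg 1 → 12:40 UTC.
Add 7 hours and 20 minutes layover in Melbourne → 20:00 UTC.
Add 15 hours 40 minutes leg 2 → 11:40 UTC (Jun 4).
Marrick is UTC+7:00, so local arrival = 11:40 + 7:00 = 18:40 on Jun 4.

18:40 on Jun 4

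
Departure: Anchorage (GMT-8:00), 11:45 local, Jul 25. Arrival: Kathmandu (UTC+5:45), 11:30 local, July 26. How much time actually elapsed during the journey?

Kathmandu is 13:45 ahead of Anchorage.
Clock-face elapsed time (ignoring zones) is 23 hours 45 minutes.
Actual elapsed = 23 hours 45 minutes − 13:45 = 10 hours.

10 hours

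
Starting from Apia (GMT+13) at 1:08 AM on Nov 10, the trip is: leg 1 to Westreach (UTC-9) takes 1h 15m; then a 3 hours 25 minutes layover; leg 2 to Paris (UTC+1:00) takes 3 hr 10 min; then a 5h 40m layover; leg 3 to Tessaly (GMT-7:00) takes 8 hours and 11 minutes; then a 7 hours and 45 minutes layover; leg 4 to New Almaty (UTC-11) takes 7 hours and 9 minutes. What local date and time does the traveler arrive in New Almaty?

1:43 PM on November 10

Convert departure to UTC: 1:08 AM − 13:00 = 12:08 PM UTC on Nov 9.
Add 1 hour 15 minutes leg 1 → 1:23 PM UTC.
Add 3 hours 25 minutes layover in Westreach → 4:48 PM UTC.
Add 3 hours and 10 minutes leg 2 → 7:58 PM UTC.
Add 5 hours and 40 minutes layover in Paris → 1:38 AM UTC (Nov 10).
Add 8 hours and 11 minutes leg 3 → 9:49 AM UTC.
Add 7 hours 45 minutes layover in Tessaly → 5:34 PM UTC.
Add 7 hours 9 minutes leg 4 → 12:43 AM UTC (Nov 11).
New Almaty is UTC−11:00, so local arrival = 12:43 AM − 11:00 = 1:43 PM on Nov 10.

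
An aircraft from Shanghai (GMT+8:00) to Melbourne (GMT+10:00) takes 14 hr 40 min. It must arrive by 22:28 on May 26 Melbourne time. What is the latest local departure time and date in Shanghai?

05:48 on May 26

Target arrival in UTC: 22:28 − 10:00 = 12:28 on May 26.
Subtract 14 hours 40 minutes → departure 21:48 UTC on May 25.
Shanghai is UTC+8:00: 21:48 + 8:00 = 05:48 on May 26.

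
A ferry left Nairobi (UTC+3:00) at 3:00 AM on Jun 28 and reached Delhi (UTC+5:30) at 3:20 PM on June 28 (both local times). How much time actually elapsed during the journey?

9 hours 50 minutes

Departure in UTC: 3:00 AM − 3:00 = 12:00 AM on Jun 28.
Arrival in UTC: 3:20 PM − 5:30 = 9:50 AM on Jun 28.
Elapsed = 9:50 AM − 12:00 AM = 9 hours 50 minutes.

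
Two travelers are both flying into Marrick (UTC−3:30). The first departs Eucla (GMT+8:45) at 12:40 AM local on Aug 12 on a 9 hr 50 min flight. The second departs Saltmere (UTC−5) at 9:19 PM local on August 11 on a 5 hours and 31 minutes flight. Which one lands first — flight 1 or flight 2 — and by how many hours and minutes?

the first, by 6 hours 5 minutes

Flight 1 in UTC: 12:40 AM − 8:45 = 3:55 PM on Aug 11.
+9 hours 50 minutes → arrive 1:45 AM UTC on Aug 12.
Flight 2 in UTC: 9:19 PM + 5:00 = 2:19 AM on Aug 12.
+5 hours and 31 minutes → arrive 7:50 AM UTC on Aug 12.
Flight 1 lands earlier by 6 hours 5 minutes.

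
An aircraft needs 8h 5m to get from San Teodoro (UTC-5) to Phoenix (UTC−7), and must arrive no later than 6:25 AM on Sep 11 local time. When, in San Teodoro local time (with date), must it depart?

12:20 AM on Sep 11

Target arrival in UTC: 6:25 AM + 7:00 = 1:25 PM on Sep 11.
Subtract 8 hours 5 minutes → departure 5:20 AM UTC on Sep 11.
San Teodoro is UTC−5:00: 5:20 AM − 5:00 = 12:20 AM on Sep 11.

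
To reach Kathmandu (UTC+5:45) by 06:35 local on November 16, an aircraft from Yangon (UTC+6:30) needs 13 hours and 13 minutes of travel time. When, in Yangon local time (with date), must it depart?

Target arrival in UTC: 06:35 − 5:45 = 00:50 on Nov 16.
Subtract 13 hours and 13 minutes → departure 11:37 UTC on Nov 15.
Yangon is UTC+6:30: 11:37 + 6:30 = 18:07 on Nov 15.

18:07 on Nov 15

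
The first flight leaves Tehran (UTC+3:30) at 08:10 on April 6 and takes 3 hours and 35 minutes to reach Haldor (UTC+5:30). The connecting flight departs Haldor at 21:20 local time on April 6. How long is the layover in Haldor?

Convert departure to UTC: 08:10 − 3:30 = 04:40 UTC on Apr 6.
Add 3 hours and 35 minutes flight time → 08:15 UTC.
Haldor is UTC+5:30, so local arrival = 08:15 + 5:30 = 13:45 on Apr 6.
Layover = 21:20 − 13:45 = 7 hours 35 minutes.

7 hours 35 minutes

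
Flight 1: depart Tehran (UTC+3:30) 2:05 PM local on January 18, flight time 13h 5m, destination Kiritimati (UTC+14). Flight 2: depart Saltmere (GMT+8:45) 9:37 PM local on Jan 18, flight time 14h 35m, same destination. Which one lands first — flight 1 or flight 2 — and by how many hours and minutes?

the first, by 3 hours 47 minutes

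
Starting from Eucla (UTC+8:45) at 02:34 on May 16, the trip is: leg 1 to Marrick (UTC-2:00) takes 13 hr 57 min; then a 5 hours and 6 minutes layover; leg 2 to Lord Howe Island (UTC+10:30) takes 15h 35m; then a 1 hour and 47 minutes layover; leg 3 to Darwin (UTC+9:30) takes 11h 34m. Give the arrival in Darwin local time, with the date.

Convert departure to UTC: 02:34 − 8:45 = 17:49 UTC on May 15.
Add 13 hours and 57 minutes leg 1 → 07:46 UTC (May 16).
Add 5 hours 6 minutes layover in Marrick → 12:52 UTC.
Add 15 hours 35 minutes leg 2 → 04:27 UTC (May 17).
Add 1 hour 47 minutes layover in Lord Howe Island → 06:14 UTC.
Add 11 hours and 34 minutes leg 3 → 17:48 UTC.
Darwin is UTC+9:30, so local arrival = 17:48 + 9:30 = 03:18 on May 18.

03:18 on May 18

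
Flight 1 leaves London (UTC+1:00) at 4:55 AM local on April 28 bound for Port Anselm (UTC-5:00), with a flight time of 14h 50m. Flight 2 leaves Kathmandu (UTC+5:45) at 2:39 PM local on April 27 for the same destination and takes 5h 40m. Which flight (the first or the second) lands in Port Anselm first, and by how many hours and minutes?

Flight 1 in UTC: 4:55 AM − 1:00 = 3:55 AM on Apr 28.
+14 hours and 50 minutes → arrive 6:45 PM UTC on Apr 28.
Flight 2 in UTC: 2:39 PM − 5:45 = 8:54 AM on Apr 27.
+5 hours and 40 minutes → arrive 2:34 PM UTC on Apr 27.
Flight 2 lands earlier by 28 hours 11 minutes.

the second, by 28 hours 11 minutes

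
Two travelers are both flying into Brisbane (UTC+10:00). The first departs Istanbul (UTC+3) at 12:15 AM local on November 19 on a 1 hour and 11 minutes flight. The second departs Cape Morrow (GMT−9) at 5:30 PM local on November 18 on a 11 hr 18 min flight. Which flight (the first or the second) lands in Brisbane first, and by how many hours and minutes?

the first, by 15 hours 22 minutes

Flight 1 in UTC: 12:15 AM − 3:00 = 9:15 PM on Nov 18.
+1 hour and 11 minutes → arrive 10:26 PM UTC on Nov 18.
Flight 2 in UTC: 5:30 PM + 9:00 = 2:30 AM on Nov 19.
+11 hours and 18 minutes → arrive 1:48 PM UTC on Nov 19.
Flight 1 lands earlier by 15 hours 22 minutes.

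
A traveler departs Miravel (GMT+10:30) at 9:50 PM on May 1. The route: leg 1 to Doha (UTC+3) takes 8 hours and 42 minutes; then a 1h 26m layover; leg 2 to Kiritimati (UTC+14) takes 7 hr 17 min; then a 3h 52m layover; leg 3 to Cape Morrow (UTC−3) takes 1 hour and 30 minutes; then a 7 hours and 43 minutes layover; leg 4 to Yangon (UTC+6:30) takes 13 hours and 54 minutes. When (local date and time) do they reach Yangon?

Convert departure to UTC: 9:50 PM − 10:30 = 11:20 AM UTC on May 1.
Add 8 hours 42 minutes leg 1 → 8:02 PM UTC.
Add 1 hour 26 minutes layover in Doha → 9:28 PM UTC.
Add 7 hours and 17 minutes leg 2 → 4:45 AM UTC (May 2).
Add 3 hours and 52 minutes layover in Kiritimati → 8:37 AM UTC.
Add 1 hour 30 minutes leg 3 → 10:07 AM UTC.
Add 7 hours and 43 minutes layover in Cape Morrow → 5:50 PM UTC.
Add 13 hours and 54 minutes leg 4 → 7:44 AM UTC (May 3).
Yangon is UTC+6:30, so local arrival = 7:44 AM + 6:30 = 2:14 PM on May 3.

2:14 PM on May 3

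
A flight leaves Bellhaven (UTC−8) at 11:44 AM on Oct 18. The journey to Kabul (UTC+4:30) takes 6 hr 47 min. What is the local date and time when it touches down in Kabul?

7:01 AM on October 19

Kabul is 12:30 ahead of Bellhaven.
After 6 hours and 47 minutes it is 6:31 PM in Bellhaven.
Shift by the zone difference: 6:31 PM + 12:30 = 7:01 AM on Oct 19 in Kabul.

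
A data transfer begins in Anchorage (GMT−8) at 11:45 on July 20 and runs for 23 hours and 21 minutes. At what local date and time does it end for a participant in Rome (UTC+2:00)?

Convert start to UTC: 11:45 + 8:00 = 19:45 UTC on Jul 20.
Add 23 hours and 21 minutes duration → 19:06 UTC (Jul 21).
Rome is UTC+2:00, so local end time = 19:06 + 2:00 = 21:06 on Jul 21.

21:06 on Jul 21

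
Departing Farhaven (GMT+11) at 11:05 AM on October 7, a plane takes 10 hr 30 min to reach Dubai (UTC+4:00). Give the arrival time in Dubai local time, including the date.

2:35 PM on Oct 7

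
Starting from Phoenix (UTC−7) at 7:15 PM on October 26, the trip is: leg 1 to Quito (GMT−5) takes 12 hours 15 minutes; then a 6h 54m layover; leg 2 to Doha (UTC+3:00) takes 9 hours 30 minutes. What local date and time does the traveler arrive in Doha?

Convert departure to UTC: 7:15 PM + 7:00 = 2:15 AM UTC on Oct 27.
Add 12 hours 15 minutes leg 1 → 2:30 PM UTC.
Add 6 hours and 54 minutes layover in Quito → 9:24 PM UTC.
Add 9 hours and 30 minutes leg 2 → 6:54 AM UTC (Oct 28).
Doha is UTC+3:00, so local arrival = 6:54 AM + 3:00 = 9:54 AM on Oct 28.

9:54 AM on October 28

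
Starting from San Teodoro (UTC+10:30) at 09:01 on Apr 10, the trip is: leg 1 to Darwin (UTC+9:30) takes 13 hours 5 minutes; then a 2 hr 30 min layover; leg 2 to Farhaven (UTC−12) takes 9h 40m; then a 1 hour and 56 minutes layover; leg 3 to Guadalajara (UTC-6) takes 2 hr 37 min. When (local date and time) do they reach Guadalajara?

22:19 on April 10

Convert departure to UTC: 09:01 − 10:30 = 22:31 UTC on Apr 9.
Add 13 hours and 5 minutes leg 1 → 11:36 UTC (Apr 10).
Add 2 hours 30 minutes layover in Darwin → 14:06 UTC.
Add 9 hours and 40 minutes leg 2 → 23:46 UTC.
Add 1 hour 56 minutes layover in Farhaven → 01:42 UTC (Apr 11).
Add 2 hours and 37 minutes leg 3 → 04:19 UTC.
Guadalajara is UTC−6:00, so local arrival = 04:19 − 6:00 = 22:19 on Apr 10.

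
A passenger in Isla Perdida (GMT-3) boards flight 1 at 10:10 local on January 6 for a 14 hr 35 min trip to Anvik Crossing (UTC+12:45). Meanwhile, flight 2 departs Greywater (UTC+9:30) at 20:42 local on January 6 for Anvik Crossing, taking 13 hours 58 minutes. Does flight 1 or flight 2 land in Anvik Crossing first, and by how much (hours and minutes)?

the second, by 2 hours 35 minutes

Flight 1 in UTC: 10:10 + 3:00 = 13:10 on Jan 6.
+14 hours 35 minutes → arrive 03:45 UTC on Jan 7.
Flight 2 in UTC: 20:42 − 9:30 = 11:12 on Jan 6.
+13 hours and 58 minutes → arrive 01:10 UTC on Jan 7.
Flight 2 lands earlier by 2 hours 35 minutes.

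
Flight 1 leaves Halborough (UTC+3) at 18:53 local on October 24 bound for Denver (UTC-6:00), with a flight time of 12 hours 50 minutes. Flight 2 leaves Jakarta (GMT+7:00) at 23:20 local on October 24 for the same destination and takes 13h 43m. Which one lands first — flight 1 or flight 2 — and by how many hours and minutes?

the first, by 1 hour 20 minutes

Flight 1 in UTC: 18:53 − 3:00 = 15:53 on Oct 24.
+12 hours and 50 minutes → arrive 04:43 UTC on Oct 25.
Flight 2 in UTC: 23:20 − 7:00 = 16:20 on Oct 24.
+13 hours 43 minutes → arrive 06:03 UTC on Oct 25.
Flight 1 lands earlier by 1 hour 20 minutes.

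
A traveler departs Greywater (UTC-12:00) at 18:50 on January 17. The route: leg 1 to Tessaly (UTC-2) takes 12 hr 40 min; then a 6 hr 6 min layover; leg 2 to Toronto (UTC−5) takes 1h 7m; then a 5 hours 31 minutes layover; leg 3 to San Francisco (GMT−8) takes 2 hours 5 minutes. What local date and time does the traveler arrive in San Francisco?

Convert departure to UTC: 18:50 + 12:00 = 06:50 UTC on Jan 18.
Add 12 hours 40 minutes leg 1 → 19:30 UTC.
Add 6 hours 6 minutes layover in Tessaly → 01:36 UTC (Jan 19).
Add 1 hour and 7 minutes leg 2 → 02:43 UTC.
Add 5 hours 31 minutes layover in Toronto → 08:14 UTC.
Add 2 hours 5 minutes leg 3 → 10:19 UTC.
San Francisco is UTC−8:00, so local arrival = 10:19 − 8:00 = 02:19 on Jan 19.

02:19 on January 19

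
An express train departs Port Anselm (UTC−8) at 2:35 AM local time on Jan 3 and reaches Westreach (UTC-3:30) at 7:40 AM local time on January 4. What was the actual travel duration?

Westreach is 4:30 ahead of Port Anselm.
Clock-face elapsed time (ignoring zones) is 29 hours 5 minutes.
Actual elapsed = 29 hours 5 minutes − 4:30 = 24 hours 35 minutes.

24 hours 35 minutes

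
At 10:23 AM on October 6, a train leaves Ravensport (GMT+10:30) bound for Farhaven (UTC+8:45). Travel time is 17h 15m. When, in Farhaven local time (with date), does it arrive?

1:53 AM on October 7

Convert departure to UTC: 10:23 AM − 10:30 = 11:53 PM UTC on Oct 5.
Add 17 hours and 15 minutes travel time → 5:08 PM UTC (Oct 6).
Farhaven is UTC+8:45, so local arrival = 5:08 PM + 8:45 = 1:53 AM on Oct 7.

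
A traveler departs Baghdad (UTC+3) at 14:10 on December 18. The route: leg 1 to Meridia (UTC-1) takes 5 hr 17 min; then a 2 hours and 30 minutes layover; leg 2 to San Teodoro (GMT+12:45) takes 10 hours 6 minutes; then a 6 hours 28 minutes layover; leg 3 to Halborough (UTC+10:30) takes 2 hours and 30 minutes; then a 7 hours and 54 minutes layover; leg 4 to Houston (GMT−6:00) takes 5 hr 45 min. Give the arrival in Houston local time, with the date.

Convert departure to UTC: 14:10 − 3:00 = 11:10 UTC on Dec 18.
Add 5 hours and 17 minutes leg 1 → 16:27 UTC.
Add 2 hours and 30 minutes layover in Meridia → 18:57 UTC.
Add 10 hours 6 minutes leg 2 → 05:03 UTC (Dec 19).
Add 6 hours and 28 minutes layover in San Teodoro → 11:31 UTC.
Add 2 hours 30 minutes leg 3 → 14:01 UTC.
Add 7 hours 54 minutes layover in Halborough → 21:55 UTC.
Add 5 hours 45 minutes leg 4 → 03:40 UTC (Dec 20).
Houston is UTC−6:00, so local arrival = 03:40 − 6:00 = 21:40 on Dec 19.

21:40 on December 19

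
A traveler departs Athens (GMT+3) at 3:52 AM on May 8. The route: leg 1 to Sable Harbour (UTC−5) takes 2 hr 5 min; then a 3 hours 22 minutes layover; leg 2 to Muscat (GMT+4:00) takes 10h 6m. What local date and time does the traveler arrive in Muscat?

Convert departure to UTC: 3:52 AM − 3:00 = 12:52 AM UTC on May 8.
Add 2 hours and 5 minutes leg 1 → 2:57 AM UTC.
Add 3 hours 22 minutes layover in Sable Harbour → 6:19 AM UTC.
Add 10 hours and 6 minutes leg 2 → 4:25 PM UTC.
Muscat is UTC+4:00, so local arrival = 4:25 PM + 4:00 = 8:25 PM on May 8.

8:25 PM on May 8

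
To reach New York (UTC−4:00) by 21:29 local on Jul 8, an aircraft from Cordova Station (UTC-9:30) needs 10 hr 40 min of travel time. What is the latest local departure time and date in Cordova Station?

Target arrival in UTC: 21:29 + 4:00 = 01:29 on Jul 9.
Subtract 10 hours 40 minutes → departure 14:49 UTC on Jul 8.
Cordova Station is UTC−9:30: 14:49 − 9:30 = 05:19 on Jul 8.

05:19 on July 8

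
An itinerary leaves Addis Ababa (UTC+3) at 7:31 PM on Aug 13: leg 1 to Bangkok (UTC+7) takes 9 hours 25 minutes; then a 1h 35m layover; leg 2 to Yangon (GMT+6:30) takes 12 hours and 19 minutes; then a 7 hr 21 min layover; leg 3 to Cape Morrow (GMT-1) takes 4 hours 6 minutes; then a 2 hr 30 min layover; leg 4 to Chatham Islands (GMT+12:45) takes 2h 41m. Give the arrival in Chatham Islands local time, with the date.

9:13 PM on August 15

Convert departure to UTC: 7:31 PM − 3:00 = 4:31 PM UTC on Aug 13.
Add 9 hours and 25 minutes leg 1 → 1:56 AM UTC (Aug 14).
Add 1 hour and 35 minutes layover in Bangkok → 3:31 AM UTC.
Add 12 hours 19 minutes leg 2 → 3:50 PM UTC.
Add 7 hours and 21 minutes layover in Yangon → 11:11 PM UTC.
Add 4 hours and 6 minutes leg 3 → 3:17 AM UTC (Aug 15).
Add 2 hours 30 minutes layover in Cape Morrow → 5:47 AM UTC.
Add 2 hours and 41 minutes leg 4 → 8:28 AM UTC.
Chatham Islands is UTC+12:45, so local arrival = 8:28 AM + 12:45 = 9:13 PM on Aug 15.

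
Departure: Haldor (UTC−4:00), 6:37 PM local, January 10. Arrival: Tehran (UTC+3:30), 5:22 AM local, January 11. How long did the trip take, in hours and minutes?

Tehran is 7:30 ahead of Haldor.
Clock-face elapsed time (ignoring zones) is 10 hours 45 minutes.
Actual elapsed = 10 hours 45 minutes − 7:30 = 3 hours 15 minutes.

3 hours 15 minutes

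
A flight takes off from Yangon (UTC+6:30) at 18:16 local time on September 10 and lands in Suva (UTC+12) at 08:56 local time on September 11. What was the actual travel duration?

9 hours 10 minutes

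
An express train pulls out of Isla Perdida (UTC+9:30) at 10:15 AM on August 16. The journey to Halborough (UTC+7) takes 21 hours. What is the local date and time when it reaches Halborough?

4:45 AM on August 17

Convert departure to UTC: 10:15 AM − 9:30 = 12:45 AM UTC on Aug 16.
Add 21 hours travel time → 9:45 PM UTC.
Halborough is UTC+7:00, so local arrival = 9:45 PM + 7:00 = 4:45 AM on Aug 17.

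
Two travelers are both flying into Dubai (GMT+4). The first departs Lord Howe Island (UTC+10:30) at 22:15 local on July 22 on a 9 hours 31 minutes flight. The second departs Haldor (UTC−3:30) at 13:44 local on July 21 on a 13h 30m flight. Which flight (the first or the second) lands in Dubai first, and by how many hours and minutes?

the second, by 14 hours 32 minutes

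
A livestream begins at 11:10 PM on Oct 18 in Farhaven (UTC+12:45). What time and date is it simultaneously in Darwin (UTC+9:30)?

7:55 PM on Oct 18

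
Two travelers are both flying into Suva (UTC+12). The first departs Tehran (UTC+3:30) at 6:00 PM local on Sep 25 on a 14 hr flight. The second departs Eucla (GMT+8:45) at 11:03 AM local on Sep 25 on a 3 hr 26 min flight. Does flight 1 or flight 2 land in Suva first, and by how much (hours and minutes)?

the second, by 22 hours 46 minutes

Flight 1 in UTC: 6:00 PM − 3:30 = 2:30 PM on Sep 25.
+14 hours → arrive 4:30 AM UTC on Sep 26.
Flight 2 in UTC: 11:03 AM − 8:45 = 2:18 AM on Sep 25.
+3 hours and 26 minutes → arrive 5:44 AM UTC on Sep 25.
Flight 2 lands earlier by 22 hours 46 minutes.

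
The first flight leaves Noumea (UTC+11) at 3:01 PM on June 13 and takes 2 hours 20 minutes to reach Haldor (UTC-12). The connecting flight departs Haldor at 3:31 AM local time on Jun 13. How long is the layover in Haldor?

Convert departure to UTC: 3:01 PM − 11:00 = 4:01 AM UTC on Jun 13.
Add 2 hours and 20 minutes flight time → 6:21 AM UTC.
Haldor is UTC−12:00, so local arrival = 6:21 AM − 12:00 = 6:21 PM on Jun 12.
Layover = 3:31 AM − 6:21 PM (+1 day) = 9 hours 10 minutes.

9 hours 10 minutes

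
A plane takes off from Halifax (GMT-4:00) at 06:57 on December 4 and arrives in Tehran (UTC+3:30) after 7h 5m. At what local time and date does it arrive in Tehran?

21:32 on December 4

Convert departure to UTC: 06:57 + 4:00 = 10:57 UTC on Dec 4.
Add 7 hours 5 minutes travel time → 18:02 UTC.
Tehran is UTC+3:30, so local arrival = 18:02 + 3:30 = 21:32 on Dec 4.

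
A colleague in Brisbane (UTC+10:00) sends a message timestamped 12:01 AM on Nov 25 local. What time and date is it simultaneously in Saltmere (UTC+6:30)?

In UTC: 12:01 AM − 10:00 = 2:01 PM on Nov 24.
Saltmere is UTC+6:30: 2:01 PM + 6:30 = 8:31 PM on Nov 24.

8:31 PM on November 24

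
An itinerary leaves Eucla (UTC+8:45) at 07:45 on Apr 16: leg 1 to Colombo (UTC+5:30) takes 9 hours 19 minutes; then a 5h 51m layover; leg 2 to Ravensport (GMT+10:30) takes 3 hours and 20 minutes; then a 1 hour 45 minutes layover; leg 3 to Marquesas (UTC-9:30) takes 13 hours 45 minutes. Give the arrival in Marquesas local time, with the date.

Convert departure to UTC: 07:45 − 8:45 = 23:00 UTC on Apr 15.
Add 9 hours 19 minutes leg 1 → 08:19 UTC (Apr 16).
Add 5 hours and 51 minutes layover in Colombo → 14:10 UTC.
Add 3 hours and 20 minutes leg 2 → 17:30 UTC.
Add 1 hour 45 minutes layover in Ravensport → 19:15 UTC.
Add 13 hours 45 minutes leg 3 → 09:00 UTC (Apr 17).
Marquesas is UTC−9:30, so local arrival = 09:00 − 9:30 = 23:30 on Apr 16.

23:30 on Apr 16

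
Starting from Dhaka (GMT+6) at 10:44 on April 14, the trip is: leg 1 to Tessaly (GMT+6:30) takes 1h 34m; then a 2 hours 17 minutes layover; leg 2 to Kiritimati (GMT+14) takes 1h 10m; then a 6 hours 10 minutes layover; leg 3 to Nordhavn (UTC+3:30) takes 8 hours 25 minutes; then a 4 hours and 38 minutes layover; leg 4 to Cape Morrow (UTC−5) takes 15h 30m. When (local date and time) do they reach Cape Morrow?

15:28 on Apr 15

Convert departure to UTC: 10:44 − 6:00 = 04:44 UTC on Apr 14.
Add 1 hour and 34 minutes leg 1 → 06:18 UTC.
Add 2 hours and 17 minutes layover in Tessaly → 08:35 UTC.
Add 1 hour 10 minutes leg 2 → 09:45 UTC.
Add 6 hours 10 minutes layover in Kiritimati → 15:55 UTC.
Add 8 hours 25 minutes leg 3 → 00:20 UTC (Apr 15).
Add 4 hours 38 minutes layover in Nordhavn → 04:58 UTC.
Add 15 hours and 30 minutes leg 4 → 20:28 UTC.
Cape Morrow is UTC−5:00, so local arrival = 20:28 − 5:00 = 15:28 on Apr 15.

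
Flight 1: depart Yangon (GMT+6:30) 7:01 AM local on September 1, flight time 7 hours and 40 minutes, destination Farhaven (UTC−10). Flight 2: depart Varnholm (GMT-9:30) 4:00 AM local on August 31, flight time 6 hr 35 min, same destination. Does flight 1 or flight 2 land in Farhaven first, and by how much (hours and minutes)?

Flight 1 in UTC: 7:01 AM − 6:30 = 12:31 AM on Sep 1.
+7 hours and 40 minutes → arrive 8:11 AM UTC on Sep 1.
Flight 2 in UTC: 4:00 AM + 9:30 = 1:30 PM on Aug 31.
+6 hours and 35 minutes → arrive 8:05 PM UTC on Aug 31.
Flight 2 lands earlier by 12 hours 6 minutes.

the second, by 12 hours 6 minutes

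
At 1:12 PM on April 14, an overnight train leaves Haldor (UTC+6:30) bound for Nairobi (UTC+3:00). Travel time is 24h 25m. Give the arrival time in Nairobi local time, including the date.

10:07 AM on April 15

Nairobi is 3:30 behind Haldor.
After 24 hours 25 minutes it is 1:37 PM (Apr 15) in Haldor.
Shift by the zone difference: 1:37 PM − 3:30 = 10:07 AM on Apr 15 in Nairobi.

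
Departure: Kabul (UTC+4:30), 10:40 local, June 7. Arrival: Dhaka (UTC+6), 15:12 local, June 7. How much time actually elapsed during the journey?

3 hours 2 minutes

Departure in UTC: 10:40 − 4:30 = 06:10 on Jun 7.
Arrival in UTC: 15:12 − 6:00 = 09:12 on Jun 7.
Elapsed = 09:12 − 06:10 = 3 hours 2 minutes.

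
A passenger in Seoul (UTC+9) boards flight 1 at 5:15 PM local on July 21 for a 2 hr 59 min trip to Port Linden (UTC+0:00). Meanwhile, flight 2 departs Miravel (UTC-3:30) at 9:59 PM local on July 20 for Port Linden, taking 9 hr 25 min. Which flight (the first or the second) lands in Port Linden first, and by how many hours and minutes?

the second, by 20 minutes

Flight 1 in UTC: 5:15 PM − 9:00 = 8:15 AM on Jul 21.
+2 hours and 59 minutes → arrive 11:14 AM UTC on Jul 21.
Flight 2 in UTC: 9:59 PM + 3:30 = 1:29 AM on Jul 21.
+9 hours 25 minutes → arrive 10:54 AM UTC on Jul 21.
Flight 2 lands earlier by 20 minutes.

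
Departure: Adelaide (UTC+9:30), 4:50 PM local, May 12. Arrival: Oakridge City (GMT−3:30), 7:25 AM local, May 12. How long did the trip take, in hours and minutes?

Oakridge City is 13:00 behind Adelaide.
Clock-face elapsed time (ignoring zones) is −9 hours 25 minutes.
Actual elapsed = −9 hours 25 minutes + 13:00 = 3 hours 35 minutes.

3 hours 35 minutes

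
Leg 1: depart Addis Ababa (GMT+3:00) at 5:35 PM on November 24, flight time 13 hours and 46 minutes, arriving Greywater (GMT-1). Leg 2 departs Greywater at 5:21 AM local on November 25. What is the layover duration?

2 hours

Convert departure to UTC: 5:35 PM − 3:00 = 2:35 PM UTC on Nov 24.
Add 13 hours 46 minutes flight time → 4:21 AM UTC (Nov 25).
Greywater is UTC−1:00, so local arrival = 4:21 AM − 1:00 = 3:21 AM on Nov 25.
Layover = 5:21 AM − 3:21 AM = 2 hours.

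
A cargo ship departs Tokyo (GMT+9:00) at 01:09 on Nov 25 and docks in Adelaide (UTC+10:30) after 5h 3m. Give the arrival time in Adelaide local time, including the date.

Convert departure to UTC: 01:09 − 9:00 = 16:09 UTC on Nov 24.
Add 5 hours and 3 minutes travel time → 21:12 UTC.
Adelaide is UTC+10:30, so local arrival = 21:12 + 10:30 = 07:42 on Nov 25.

07:42 on Nov 25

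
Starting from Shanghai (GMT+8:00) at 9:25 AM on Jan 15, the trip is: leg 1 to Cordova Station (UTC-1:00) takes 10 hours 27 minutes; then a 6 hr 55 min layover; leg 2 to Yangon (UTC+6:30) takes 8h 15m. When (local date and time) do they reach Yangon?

9:32 AM on January 16

Convert departure to UTC: 9:25 AM − 8:00 = 1:25 AM UTC on Jan 15.
Add 10 hours 27 minutes leg 1 → 11:52 AM UTC.
Add 6 hours and 55 minutes layover in Cordova Station → 6:47 PM UTC.
Add 8 hours and 15 minutes leg 2 → 3:02 AM UTC (Jan 16).
Yangon is UTC+6:30, so local arrival = 3:02 AM + 6:30 = 9:32 AM on Jan 16.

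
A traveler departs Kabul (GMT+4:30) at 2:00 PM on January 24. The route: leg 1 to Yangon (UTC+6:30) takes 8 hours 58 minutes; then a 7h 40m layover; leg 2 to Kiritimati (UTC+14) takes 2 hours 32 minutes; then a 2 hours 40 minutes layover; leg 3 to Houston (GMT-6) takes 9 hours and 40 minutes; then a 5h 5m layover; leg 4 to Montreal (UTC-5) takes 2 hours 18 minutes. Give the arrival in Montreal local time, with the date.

Convert departure to UTC: 2:00 PM − 4:30 = 9:30 AM UTC on Jan 24.
Add 8 hours and 58 minutes leg 1 → 6:28 PM UTC.
Add 7 hours 40 minutes layover in Yangon → 2:08 AM UTC (Jan 25).
Add 2 hours and 32 minutes leg 2 → 4:40 AM UTC.
Add 2 hours and 40 minutes layover in Kiritimati → 7:20 AM UTC.
Add 9 hours 40 minutes leg 3 → 5:00 PM UTC.
Add 5 hours and 5 minutes layover in Houston → 10:05 PM UTC.
Add 2 hours 18 minutes leg 4 → 12:23 AM UTC (Jan 26).
Montreal is UTC−5:00, so local arrival = 12:23 AM − 5:00 = 7:23 PM on Jan 25.

7:23 PM on Jan 25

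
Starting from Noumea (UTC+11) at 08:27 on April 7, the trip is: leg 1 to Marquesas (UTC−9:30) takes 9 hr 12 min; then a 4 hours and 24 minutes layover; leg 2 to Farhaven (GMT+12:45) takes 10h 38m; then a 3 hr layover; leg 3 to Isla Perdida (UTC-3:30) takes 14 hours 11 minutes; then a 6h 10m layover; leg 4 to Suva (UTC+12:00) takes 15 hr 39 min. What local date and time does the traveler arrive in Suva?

Convert departure to UTC: 08:27 − 11:00 = 21:27 UTC on Apr 6.
Add 9 hours 12 minutes leg 1 → 06:39 UTC (Apr 7).
Add 4 hours and 24 minutes layover in Marquesas → 11:03 UTC.
Add 10 hours and 38 minutes leg 2 → 21:41 UTC.
Add 3 hours layover in Farhaven → 00:41 UTC (Apr 8).
Add 14 hours 11 minutes leg 3 → 14:52 UTC.
Add 6 hours and 10 minutes layover in Isla Perdida → 21:02 UTC.
Add 15 hours and 39 minutes leg 4 → 12:41 UTC (Apr 9).
Suva is UTC+12:00, so local arrival = 12:41 + 12:00 = 00:41 on Apr 10.

00:41 on Apr 10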